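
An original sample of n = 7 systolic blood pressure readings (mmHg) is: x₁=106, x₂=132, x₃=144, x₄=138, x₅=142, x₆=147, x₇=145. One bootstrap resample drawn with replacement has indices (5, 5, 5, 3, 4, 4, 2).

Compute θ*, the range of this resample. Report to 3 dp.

Resample values: 142, 142, 142, 144, 138, 138, 132.
Range = 144 − 132 = 12.000

θ* = 12.000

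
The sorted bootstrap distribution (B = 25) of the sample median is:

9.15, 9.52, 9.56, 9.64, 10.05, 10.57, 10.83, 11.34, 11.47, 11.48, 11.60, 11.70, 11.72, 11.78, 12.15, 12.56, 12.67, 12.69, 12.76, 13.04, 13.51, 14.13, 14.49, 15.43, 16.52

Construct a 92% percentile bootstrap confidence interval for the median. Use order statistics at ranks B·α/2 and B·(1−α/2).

(9.15, 15.43)

α = 0.08; lower rank = 25 × 0.040 = 1; upper rank = 25 × 0.960 = 24.
The 1st smallest replicate is 9.15; the 24th is 15.43.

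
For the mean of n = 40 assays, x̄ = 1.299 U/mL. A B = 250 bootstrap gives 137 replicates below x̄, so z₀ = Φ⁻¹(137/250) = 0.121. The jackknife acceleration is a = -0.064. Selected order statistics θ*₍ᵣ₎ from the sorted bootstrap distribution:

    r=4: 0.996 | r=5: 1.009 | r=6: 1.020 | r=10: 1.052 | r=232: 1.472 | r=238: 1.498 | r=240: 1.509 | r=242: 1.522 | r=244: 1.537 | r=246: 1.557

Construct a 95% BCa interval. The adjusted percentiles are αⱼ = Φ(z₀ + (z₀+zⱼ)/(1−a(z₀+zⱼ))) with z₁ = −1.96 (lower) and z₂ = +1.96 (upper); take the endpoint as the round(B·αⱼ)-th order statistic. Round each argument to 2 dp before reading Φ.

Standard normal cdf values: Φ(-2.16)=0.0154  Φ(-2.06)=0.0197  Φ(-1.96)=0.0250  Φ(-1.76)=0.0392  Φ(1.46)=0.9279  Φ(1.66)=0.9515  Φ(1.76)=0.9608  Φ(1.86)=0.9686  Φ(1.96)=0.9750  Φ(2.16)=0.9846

(1.020, 1.537)

Lower: z₀ + z₁ = 0.121 + (-1.960) = -1.839; 1 − a(z₀+z₁) = 1 − (-0.064)(-1.839) = 0.8823; argument = 0.121 + (-1.839)/0.8823 = -1.9633 → -1.96.
α₁ = Φ(-1.96) = 0.0250; rank = round(250 × 0.0250) = 6; θ*₍6₎ = 1.020.
Upper: z₀ + z₂ = 2.081; 1 − a(z₀+z₂) = 1.1332; argument = 1.9574 → 1.96; α₂ = 0.9750; rank = 244; θ*₍244₎ = 1.537.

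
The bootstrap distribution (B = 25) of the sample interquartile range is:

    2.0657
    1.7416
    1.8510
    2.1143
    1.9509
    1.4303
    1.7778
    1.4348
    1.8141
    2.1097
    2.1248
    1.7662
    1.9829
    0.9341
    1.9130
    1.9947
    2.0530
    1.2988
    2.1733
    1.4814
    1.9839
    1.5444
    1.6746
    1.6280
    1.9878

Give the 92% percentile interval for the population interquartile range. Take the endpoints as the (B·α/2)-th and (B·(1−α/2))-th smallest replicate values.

(0.9341, 2.1248)

Sorted replicates: 0.9341, 1.2988, 1.4303, 1.4348, 1.4814, 1.5444, 1.6280, 1.6746, 1.7416, 1.7662, 1.7778, 1.8141, 1.8510, 1.9130, 1.9509, 1.9829, 1.9839, 1.9878, 1.9947, 2.0530, 2.0657, 2.1097, 2.1143, 2.1248, 2.1733
α = 0.08; lower rank = 25 × 0.040 = 1; upper rank = 25 × 0.960 = 24.
The 1st smallest replicate is 0.9341; the 24th is 2.1248.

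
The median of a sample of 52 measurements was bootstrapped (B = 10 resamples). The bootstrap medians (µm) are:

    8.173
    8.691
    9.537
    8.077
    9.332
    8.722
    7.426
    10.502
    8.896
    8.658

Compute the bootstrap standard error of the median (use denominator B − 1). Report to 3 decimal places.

SE* = 0.855

Bootstrap SE is the standard deviation of the 10 replicate medians.
Mean of replicates: (8.173 + 8.691 + 9.537 + 8.077 + 9.332 + 8.722 + 7.426 + 10.502 + 8.896 + 8.658) / 10 = 88.0140 / 10 = 8.8014
Sum of squared deviations: (−0.6284)² + (−0.1104)² + (+0.7356)² + (−0.7244)² + (+0.5306)² + (−0.0794)² + (−1.3754)² + (+1.7006)² + (+0.0946)² + (−0.1434)² = 6.5741
Variance = 6.5741 / 9 = 0.7305
SE* = √0.7305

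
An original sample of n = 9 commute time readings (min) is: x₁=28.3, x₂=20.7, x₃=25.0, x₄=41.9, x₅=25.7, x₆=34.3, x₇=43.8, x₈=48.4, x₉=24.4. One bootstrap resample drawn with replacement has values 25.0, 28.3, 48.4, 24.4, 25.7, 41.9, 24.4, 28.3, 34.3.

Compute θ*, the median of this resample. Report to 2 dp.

θ* = 28.30

Sorted: 24.4, 24.4, 25.0, 25.7, 28.3, 28.3, 34.3, 41.9, 48.4
Median = middle value = 28.30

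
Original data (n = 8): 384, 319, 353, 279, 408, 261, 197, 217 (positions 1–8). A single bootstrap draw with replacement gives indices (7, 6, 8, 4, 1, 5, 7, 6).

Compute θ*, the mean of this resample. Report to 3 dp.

Resample values: 197, 261, 217, 279, 384, 408, 197, 261.
Mean = (197 + 261 + 217 + 279 + 384 + 408 + 197 + 261) / 8 = 2204.0 / 8 = 275.500

θ* = 275.500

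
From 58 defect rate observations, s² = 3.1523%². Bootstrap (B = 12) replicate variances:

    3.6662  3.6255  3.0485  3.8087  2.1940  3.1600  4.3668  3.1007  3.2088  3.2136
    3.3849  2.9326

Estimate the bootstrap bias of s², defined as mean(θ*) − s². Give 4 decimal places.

mean(θ*) = (3.6662 + 3.6255 + 3.0485 + 3.8087 + 2.1940 + 3.1600 + 4.3668 + 3.1007 + 3.2088 + 3.2136 + 3.3849 + 2.9326) / 12 = 3.30919
bias = 3.30919 − 3.1523

bias = +0.1569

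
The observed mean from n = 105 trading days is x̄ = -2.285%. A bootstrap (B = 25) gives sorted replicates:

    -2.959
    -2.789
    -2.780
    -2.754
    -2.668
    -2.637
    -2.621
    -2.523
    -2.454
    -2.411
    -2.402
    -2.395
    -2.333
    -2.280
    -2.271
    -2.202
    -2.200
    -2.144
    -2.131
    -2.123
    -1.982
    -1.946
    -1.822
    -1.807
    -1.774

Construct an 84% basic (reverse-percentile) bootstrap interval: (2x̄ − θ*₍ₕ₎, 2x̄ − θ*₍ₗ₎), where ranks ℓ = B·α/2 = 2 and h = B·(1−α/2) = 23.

Percentile endpoints at ranks 2 and 23: θ*₍2₎ = -2.789, θ*₍23₎ = -1.822.
Basic interval reflects these around x̄:
  lower = 2 × -2.285 − -1.822 = -2.748
  upper = 2 × -2.285 − -2.789 = -1.781

(-2.748, -1.781)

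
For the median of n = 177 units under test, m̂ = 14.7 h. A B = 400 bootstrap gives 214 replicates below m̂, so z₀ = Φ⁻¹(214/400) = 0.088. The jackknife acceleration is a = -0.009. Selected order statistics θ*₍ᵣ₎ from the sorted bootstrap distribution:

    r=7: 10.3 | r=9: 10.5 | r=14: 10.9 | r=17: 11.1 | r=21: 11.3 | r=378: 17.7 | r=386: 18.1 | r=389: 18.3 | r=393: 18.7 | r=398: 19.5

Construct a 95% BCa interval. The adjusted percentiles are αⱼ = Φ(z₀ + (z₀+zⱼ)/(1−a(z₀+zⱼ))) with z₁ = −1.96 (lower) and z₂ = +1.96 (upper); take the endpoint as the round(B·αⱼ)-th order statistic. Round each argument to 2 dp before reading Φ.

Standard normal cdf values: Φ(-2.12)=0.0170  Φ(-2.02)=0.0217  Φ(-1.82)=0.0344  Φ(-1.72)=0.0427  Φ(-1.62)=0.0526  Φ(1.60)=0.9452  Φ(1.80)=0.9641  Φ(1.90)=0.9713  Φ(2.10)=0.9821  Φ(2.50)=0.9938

(10.9, 18.7)

Lower: z₀ + z₁ = 0.088 + (-1.960) = -1.872; 1 − a(z₀+z₁) = 1 − (-0.009)(-1.872) = 0.9832; argument = 0.088 + (-1.872)/0.9832 = -1.8161 → -1.82.
α₁ = Φ(-1.82) = 0.0344; rank = round(400 × 0.0344) = 14; θ*₍14₎ = 10.9.
Upper: z₀ + z₂ = 2.048; 1 − a(z₀+z₂) = 1.0184; argument = 2.0989 → 2.10; α₂ = 0.9821; rank = 393; θ*₍393₎ = 18.7.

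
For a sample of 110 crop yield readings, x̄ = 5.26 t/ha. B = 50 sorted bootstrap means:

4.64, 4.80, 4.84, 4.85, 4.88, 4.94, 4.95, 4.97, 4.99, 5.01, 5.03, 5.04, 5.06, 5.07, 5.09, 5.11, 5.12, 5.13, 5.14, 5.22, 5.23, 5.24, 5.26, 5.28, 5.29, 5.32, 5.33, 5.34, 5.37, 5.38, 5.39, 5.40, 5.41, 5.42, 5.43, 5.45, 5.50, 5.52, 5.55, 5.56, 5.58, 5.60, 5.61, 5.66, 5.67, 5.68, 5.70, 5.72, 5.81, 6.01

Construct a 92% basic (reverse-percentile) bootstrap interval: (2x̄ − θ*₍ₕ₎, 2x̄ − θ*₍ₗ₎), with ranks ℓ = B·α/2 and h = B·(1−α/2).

Percentile endpoints at ranks 2 and 48: θ*₍2₎ = 4.80, θ*₍48₎ = 5.72.
Basic interval reflects these around x̄:
  lower = 2 × 5.26 − 5.72 = 4.80
  upper = 2 × 5.26 − 4.80 = 5.72

(4.80, 5.72)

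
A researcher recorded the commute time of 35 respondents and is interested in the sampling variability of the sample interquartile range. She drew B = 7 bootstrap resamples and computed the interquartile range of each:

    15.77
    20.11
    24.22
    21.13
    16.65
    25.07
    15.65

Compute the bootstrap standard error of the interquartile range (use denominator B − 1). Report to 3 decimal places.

Bootstrap SE is the standard deviation of the 7 replicate interquartile ranges.
Mean of replicates: (15.77 + 20.11 + 24.22 + 21.13 + 16.65 + 25.07 + 15.65) / 7 = 138.6000 / 7 = 19.8000
Sum of squared deviations: (−4.0300)² + (+0.3100)² + (+4.4200)² + (+1.3300)² + (−3.1500)² + (+5.2700)² + (−4.1500)² = 92.5602
Variance = 92.5602 / 6 = 15.4267
SE* = √15.4267

SE* = 3.928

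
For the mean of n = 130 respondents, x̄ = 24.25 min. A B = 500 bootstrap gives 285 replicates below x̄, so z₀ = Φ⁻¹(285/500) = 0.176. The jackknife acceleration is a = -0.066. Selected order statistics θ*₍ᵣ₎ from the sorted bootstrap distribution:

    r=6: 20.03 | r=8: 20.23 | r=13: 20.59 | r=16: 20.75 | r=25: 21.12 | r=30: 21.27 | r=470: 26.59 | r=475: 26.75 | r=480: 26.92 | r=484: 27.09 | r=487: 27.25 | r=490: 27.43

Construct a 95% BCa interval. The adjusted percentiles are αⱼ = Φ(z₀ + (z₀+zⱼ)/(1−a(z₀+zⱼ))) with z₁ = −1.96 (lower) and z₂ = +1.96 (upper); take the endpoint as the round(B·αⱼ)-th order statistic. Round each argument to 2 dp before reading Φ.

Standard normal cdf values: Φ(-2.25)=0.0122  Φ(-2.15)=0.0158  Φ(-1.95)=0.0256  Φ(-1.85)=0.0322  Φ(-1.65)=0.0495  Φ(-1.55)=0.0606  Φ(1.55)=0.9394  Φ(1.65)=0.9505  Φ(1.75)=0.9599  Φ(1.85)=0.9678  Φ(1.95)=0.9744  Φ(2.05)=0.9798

Lower: z₀ + z₁ = 0.176 + (-1.960) = -1.784; 1 − a(z₀+z₁) = 1 − (-0.066)(-1.784) = 0.8823; argument = 0.176 + (-1.784)/0.8823 = -1.8461 → -1.85.
α₁ = Φ(-1.85) = 0.0322; rank = round(500 × 0.0322) = 16; θ*₍16₎ = 20.75.
Upper: z₀ + z₂ = 2.136; 1 − a(z₀+z₂) = 1.1410; argument = 2.0481 → 2.05; α₂ = 0.9798; rank = 490; θ*₍490₎ = 27.43.

(20.75, 27.43)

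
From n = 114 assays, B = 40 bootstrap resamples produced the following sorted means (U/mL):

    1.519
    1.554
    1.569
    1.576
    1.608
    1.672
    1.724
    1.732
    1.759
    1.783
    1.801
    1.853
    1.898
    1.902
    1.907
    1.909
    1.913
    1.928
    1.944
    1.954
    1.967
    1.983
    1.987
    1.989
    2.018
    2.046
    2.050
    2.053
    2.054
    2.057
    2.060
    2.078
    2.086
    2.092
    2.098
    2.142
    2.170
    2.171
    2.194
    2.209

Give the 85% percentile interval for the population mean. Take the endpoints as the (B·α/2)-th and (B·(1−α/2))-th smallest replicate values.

α = 0.15; lower rank = 40 × 0.075 = 3; upper rank = 40 × 0.925 = 37.
The 3rd smallest replicate is 1.569; the 37th is 2.170.

(1.569, 2.170)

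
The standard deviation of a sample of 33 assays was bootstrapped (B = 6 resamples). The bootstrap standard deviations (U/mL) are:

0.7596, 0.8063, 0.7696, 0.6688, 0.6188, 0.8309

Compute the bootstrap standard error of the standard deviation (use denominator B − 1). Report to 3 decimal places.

Bootstrap SE is the standard deviation of the 6 replicate standard deviations.
Mean of replicates: (0.7596 + 0.8063 + 0.7696 + 0.6688 + 0.6188 + 0.8309) / 6 = 4.45400 / 6 = 0.74233
Sum of squared deviations: (+0.01727)² + (+0.06397)² + (+0.02727)² + (−0.07353)² + (−0.12353)² + (+0.08857)² = 0.03365
Variance = 0.03365 / 5 = 0.00673
SE* = √0.00673

SE* = 0.082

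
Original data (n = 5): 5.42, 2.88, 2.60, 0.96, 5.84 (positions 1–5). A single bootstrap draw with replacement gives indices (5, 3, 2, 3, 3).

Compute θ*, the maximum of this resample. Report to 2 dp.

θ* = 5.84

Resample values: 5.84, 2.60, 2.88, 2.60, 2.60.
Maximum = 5.84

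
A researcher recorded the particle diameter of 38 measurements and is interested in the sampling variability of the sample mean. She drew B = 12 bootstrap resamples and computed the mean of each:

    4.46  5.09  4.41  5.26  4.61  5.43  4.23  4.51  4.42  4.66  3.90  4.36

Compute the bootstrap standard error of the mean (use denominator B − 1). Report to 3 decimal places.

Bootstrap SE is the standard deviation of the 12 replicate means.
Mean of replicates: (4.46 + 5.09 + 4.41 + 5.26 + 4.61 + 5.43 + 4.23 + 4.51 + 4.42 + 4.66 + 3.90 + 4.36) / 12 = 55.3400 / 12 = 4.6117
Sum of squared deviations: (−0.1517)² + (+0.4783)² + (−0.2017)² + (+0.6483)² + (−0.0017)² + (+0.8183)² + (−0.3817)² + (−0.1017)² + (−0.1917)² + (+0.0483)² + (−0.7117)² + (−0.2517)² = 2.1474
Variance = 2.1474 / 11 = 0.1952
SE* = √0.1952

SE* = 0.442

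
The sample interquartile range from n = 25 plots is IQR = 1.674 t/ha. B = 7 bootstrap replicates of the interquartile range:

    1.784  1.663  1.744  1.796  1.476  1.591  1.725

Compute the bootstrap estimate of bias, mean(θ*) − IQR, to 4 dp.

mean(θ*) = (1.784 + 1.663 + 1.744 + 1.796 + 1.476 + 1.591 + 1.725) / 7 = 1.68271
bias = 1.68271 − 1.674

bias = +0.0087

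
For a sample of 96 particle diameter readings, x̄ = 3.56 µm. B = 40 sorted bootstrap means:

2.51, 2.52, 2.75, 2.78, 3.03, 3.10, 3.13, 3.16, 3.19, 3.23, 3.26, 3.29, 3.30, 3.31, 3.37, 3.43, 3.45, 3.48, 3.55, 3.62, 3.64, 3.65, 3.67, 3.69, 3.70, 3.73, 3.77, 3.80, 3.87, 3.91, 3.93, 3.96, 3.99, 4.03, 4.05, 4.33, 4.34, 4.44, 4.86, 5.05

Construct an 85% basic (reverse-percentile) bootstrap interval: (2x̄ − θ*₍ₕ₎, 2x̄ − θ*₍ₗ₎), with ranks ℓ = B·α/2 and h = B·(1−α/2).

Percentile endpoints at ranks 3 and 37: θ*₍3₎ = 2.75, θ*₍37₎ = 4.34.
Basic interval reflects these around x̄:
  lower = 2 × 3.56 − 4.34 = 2.78
  upper = 2 × 3.56 − 2.75 = 4.37

(2.78, 4.37)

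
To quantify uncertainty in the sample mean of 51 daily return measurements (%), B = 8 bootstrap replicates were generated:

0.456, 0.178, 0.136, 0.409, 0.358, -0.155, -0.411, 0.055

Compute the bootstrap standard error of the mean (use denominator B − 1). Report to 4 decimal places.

Bootstrap SE is the standard deviation of the 8 replicate means.
Mean of replicates: (0.456 + 0.178 + 0.136 + 0.409 + 0.358 + (-0.155) + (-0.411) + 0.055) / 8 = 1.02600 / 8 = 0.12825
Sum of squared deviations: (+0.32775)² + (+0.04975)² + (+0.00775)² + (+0.28075)² + (+0.22975)² + (−0.28325)² + (−0.53925)² + (−0.07325)² = 0.61795
Variance = 0.61795 / 7 = 0.08828
SE* = √0.08828

SE* = 0.2971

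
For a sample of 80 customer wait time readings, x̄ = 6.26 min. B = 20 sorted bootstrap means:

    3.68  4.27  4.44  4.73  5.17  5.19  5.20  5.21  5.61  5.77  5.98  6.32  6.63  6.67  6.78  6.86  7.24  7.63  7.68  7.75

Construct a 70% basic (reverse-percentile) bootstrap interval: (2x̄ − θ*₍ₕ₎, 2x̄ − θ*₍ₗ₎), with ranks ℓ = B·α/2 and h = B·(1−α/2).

(5.28, 8.08)

Percentile endpoints at ranks 3 and 17: θ*₍3₎ = 4.44, θ*₍17₎ = 7.24.
Basic interval reflects these around x̄:
  lower = 2 × 6.26 − 7.24 = 5.28
  upper = 2 × 6.26 − 4.44 = 8.08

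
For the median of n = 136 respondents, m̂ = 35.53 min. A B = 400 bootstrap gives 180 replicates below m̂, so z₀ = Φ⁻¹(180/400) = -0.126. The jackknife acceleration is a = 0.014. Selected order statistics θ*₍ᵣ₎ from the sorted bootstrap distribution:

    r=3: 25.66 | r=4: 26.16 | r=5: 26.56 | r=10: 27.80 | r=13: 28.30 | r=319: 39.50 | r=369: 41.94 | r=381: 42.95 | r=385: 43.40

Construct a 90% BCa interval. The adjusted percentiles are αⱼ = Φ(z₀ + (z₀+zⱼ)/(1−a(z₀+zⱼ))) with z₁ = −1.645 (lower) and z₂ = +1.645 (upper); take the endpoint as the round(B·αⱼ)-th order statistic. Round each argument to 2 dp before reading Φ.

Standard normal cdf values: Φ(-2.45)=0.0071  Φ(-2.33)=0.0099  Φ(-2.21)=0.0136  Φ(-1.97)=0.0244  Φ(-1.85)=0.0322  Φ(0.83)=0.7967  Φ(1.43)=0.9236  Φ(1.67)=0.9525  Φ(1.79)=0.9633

(28.30, 41.94)

Lower: z₀ + z₁ = -0.126 + (-1.645) = -1.771; 1 − a(z₀+z₁) = 1 − (0.014)(-1.771) = 1.0248; argument = -0.126 + (-1.771)/1.0248 = -1.8542 → -1.85.
α₁ = Φ(-1.85) = 0.0322; rank = round(400 × 0.0322) = 13; θ*₍13₎ = 28.30.
Upper: z₀ + z₂ = 1.519; 1 − a(z₀+z₂) = 0.9787; argument = 1.4260 → 1.43; α₂ = 0.9236; rank = 369; θ*₍369₎ = 41.94.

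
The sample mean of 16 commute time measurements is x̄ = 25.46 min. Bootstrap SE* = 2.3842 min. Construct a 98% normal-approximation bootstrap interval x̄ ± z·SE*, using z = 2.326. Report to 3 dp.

(19.914, 31.006)

Margin = 2.326 × 2.3842 = 5.5456
Interval: 25.46 ± 5.5456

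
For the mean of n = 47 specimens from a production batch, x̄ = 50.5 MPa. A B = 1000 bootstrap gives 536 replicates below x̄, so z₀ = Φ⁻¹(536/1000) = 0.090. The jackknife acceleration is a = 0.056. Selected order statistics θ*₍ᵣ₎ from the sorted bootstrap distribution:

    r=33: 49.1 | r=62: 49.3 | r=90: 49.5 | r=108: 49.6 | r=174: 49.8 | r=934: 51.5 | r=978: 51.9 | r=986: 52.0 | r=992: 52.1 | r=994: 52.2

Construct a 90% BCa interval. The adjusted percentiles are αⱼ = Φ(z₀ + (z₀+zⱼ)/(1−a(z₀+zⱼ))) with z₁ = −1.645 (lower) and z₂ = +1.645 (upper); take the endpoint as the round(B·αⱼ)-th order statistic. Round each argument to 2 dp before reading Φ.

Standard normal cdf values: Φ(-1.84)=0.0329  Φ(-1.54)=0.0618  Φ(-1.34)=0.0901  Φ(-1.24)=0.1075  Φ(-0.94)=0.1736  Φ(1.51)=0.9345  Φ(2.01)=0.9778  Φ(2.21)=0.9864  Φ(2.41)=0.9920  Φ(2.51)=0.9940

(49.5, 51.9)

Lower: z₀ + z₁ = 0.090 + (-1.645) = -1.555; 1 − a(z₀+z₁) = 1 − (0.056)(-1.555) = 1.0871; argument = 0.090 + (-1.555)/1.0871 = -1.3404 → -1.34.
α₁ = Φ(-1.34) = 0.0901; rank = round(1000 × 0.0901) = 90; θ*₍90₎ = 49.5.
Upper: z₀ + z₂ = 1.735; 1 − a(z₀+z₂) = 0.9028; argument = 2.0117 → 2.01; α₂ = 0.9778; rank = 978; θ*₍978₎ = 51.9.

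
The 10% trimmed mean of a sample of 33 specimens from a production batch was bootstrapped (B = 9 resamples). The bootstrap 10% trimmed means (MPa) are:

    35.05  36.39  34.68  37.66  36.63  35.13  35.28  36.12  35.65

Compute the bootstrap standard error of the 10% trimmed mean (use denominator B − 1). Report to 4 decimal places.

SE* = 0.9448

Bootstrap SE is the standard deviation of the 9 replicate 10% trimmed means.
Mean of replicates: (35.05 + 36.39 + 34.68 + 37.66 + 36.63 + 35.13 + 35.28 + 36.12 + 35.65) / 9 = 322.59000 / 9 = 35.84333
Sum of squared deviations: (−0.79333)² + (+0.54667)² + (−1.16333)² + (+1.81667)² + (+0.78667)² + (−0.71333)² + (−0.56333)² + (+0.27667)² + (−0.19333)² = 7.14080
Variance = 7.14080 / 8 = 0.89260
SE* = √0.89260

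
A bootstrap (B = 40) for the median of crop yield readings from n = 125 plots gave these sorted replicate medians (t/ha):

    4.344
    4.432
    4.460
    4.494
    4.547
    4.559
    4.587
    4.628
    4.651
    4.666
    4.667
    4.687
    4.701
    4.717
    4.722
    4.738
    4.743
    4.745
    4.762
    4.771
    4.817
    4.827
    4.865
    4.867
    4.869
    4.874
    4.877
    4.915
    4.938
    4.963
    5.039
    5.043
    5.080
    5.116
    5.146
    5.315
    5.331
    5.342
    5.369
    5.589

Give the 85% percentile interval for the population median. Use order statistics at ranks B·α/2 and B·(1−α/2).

α = 0.15; lower rank = 40 × 0.075 = 3; upper rank = 40 × 0.925 = 37.
The 3rd smallest replicate is 4.460; the 37th is 5.331.

(4.460, 5.331)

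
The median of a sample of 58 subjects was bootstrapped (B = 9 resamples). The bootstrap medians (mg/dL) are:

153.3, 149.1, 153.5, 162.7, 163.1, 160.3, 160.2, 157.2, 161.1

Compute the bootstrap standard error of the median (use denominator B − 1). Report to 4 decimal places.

SE* = 4.8706

Bootstrap SE is the standard deviation of the 9 replicate medians.
Mean of replicates: (153.3 + 149.1 + 153.5 + 162.7 + 163.1 + 160.3 + 160.2 + 157.2 + 161.1) / 9 = 1420.50000 / 9 = 157.83333
Sum of squared deviations: (−4.53333)² + (−8.73333)² + (−4.33333)² + (+4.86667)² + (+5.26667)² + (+2.46667)² + (+2.36667)² + (−0.63333)² + (+3.26667)² = 189.78000
Variance = 189.78000 / 8 = 23.72250
SE* = √23.72250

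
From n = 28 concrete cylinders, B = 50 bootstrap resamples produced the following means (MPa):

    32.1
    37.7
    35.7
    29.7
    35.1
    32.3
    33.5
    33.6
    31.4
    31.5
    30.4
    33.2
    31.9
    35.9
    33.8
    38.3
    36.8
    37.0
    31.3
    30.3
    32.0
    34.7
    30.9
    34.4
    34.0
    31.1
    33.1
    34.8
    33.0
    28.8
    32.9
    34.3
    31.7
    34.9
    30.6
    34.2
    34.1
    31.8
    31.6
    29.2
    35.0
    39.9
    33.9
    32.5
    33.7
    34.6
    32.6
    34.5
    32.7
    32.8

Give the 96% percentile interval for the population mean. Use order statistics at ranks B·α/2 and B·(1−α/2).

Sorted replicates: 28.8, 29.2, 29.7, 30.3, 30.4, 30.6, 30.9, 31.1, 31.3, 31.4, 31.5, 31.6, 31.7, 31.8, 31.9, 32.0, 32.1, 32.3, 32.5, 32.6, 32.7, 32.8, 32.9, 33.0, 33.1, 33.2, 33.5, 33.6, 33.7, 33.8, 33.9, 34.0, 34.1, 34.2, 34.3, 34.4, 34.5, 34.6, 34.7, 34.8, 34.9, 35.0, 35.1, 35.7, 35.9, 36.8, 37.0, 37.7, 38.3, 39.9
α = 0.04; lower rank = 50 × 0.020 = 1; upper rank = 50 × 0.980 = 49.
The 1st smallest replicate is 28.8; the 49th is 38.3.

(28.8, 38.3)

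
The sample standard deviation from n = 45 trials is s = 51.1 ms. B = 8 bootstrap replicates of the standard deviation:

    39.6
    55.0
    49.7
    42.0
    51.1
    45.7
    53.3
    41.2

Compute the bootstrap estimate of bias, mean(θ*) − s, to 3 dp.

mean(θ*) = (39.6 + 55.0 + 49.7 + 42.0 + 51.1 + 45.7 + 53.3 + 41.2) / 8 = 47.2000
bias = 47.2000 − 51.1

bias = −3.900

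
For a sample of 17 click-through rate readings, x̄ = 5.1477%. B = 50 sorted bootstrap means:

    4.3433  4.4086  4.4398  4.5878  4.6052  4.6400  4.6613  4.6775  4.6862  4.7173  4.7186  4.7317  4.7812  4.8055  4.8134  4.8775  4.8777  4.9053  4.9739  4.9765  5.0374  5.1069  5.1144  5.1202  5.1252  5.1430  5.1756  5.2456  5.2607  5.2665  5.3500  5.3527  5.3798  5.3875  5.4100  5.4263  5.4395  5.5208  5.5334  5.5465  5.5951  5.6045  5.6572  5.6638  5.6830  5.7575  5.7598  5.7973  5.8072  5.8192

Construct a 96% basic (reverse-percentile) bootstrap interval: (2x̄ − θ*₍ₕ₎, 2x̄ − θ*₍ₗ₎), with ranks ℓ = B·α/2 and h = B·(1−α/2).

Percentile endpoints at ranks 1 and 49: θ*₍1₎ = 4.3433, θ*₍49₎ = 5.8072.
Basic interval reflects these around x̄:
  lower = 2 × 5.1477 − 5.8072 = 4.4882
  upper = 2 × 5.1477 − 4.3433 = 5.9521

(4.4882, 5.9521)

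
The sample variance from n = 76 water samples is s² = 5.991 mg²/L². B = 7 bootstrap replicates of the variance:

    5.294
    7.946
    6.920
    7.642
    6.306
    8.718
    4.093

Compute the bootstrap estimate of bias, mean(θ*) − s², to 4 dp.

bias = +0.7117

mean(θ*) = (5.294 + 7.946 + 6.920 + 7.642 + 6.306 + 8.718 + 4.093) / 7 = 6.70271
bias = 6.70271 − 5.991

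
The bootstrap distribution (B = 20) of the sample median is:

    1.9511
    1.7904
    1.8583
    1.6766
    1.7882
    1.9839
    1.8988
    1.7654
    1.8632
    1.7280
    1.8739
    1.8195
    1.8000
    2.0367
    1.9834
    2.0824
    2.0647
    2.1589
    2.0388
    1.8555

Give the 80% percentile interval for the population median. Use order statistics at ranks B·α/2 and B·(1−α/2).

Sorted replicates: 1.6766, 1.7280, 1.7654, 1.7882, 1.7904, 1.8000, 1.8195, 1.8555, 1.8583, 1.8632, 1.8739, 1.8988, 1.9511, 1.9834, 1.9839, 2.0367, 2.0388, 2.0647, 2.0824, 2.1589
α = 0.20; lower rank = 20 × 0.100 = 2; upper rank = 20 × 0.900 = 18.
The 2nd smallest replicate is 1.7280; the 18th is 2.0647.

(1.7280, 2.0647)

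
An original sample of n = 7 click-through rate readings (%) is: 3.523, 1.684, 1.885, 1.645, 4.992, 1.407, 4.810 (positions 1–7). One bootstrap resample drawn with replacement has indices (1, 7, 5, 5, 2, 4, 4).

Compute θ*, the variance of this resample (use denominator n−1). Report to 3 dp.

Resample values: 3.523, 4.810, 4.992, 4.992, 1.684, 1.645, 1.645.
Mean = 3.3273; sum of squared deviations = 16.1399
s² = 16.1399 / 6 = 2.6900

θ* = 2.690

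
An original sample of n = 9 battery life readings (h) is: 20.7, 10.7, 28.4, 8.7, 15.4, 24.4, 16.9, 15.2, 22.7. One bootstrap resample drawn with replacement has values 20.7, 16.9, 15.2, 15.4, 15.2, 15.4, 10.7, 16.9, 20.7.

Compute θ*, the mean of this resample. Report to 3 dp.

Mean = (20.7 + 16.9 + 15.2 + 15.4 + 15.2 + 15.4 + 10.7 + 16.9 + 20.7) / 9 = 147.10 / 9 = 16.344

θ* = 16.344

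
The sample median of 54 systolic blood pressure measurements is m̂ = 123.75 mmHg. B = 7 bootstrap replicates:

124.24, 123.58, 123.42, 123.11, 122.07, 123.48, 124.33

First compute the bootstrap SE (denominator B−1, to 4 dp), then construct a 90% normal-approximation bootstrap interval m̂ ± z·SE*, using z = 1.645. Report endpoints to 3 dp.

Mean of replicates = 123.4614; sum of squared deviations = 3.4363; SE* = √(3.4363/6) = 0.7568
Margin = 1.645 × 0.7568 = 1.2449
Interval: 123.75 ± 1.2449

(122.505, 124.995)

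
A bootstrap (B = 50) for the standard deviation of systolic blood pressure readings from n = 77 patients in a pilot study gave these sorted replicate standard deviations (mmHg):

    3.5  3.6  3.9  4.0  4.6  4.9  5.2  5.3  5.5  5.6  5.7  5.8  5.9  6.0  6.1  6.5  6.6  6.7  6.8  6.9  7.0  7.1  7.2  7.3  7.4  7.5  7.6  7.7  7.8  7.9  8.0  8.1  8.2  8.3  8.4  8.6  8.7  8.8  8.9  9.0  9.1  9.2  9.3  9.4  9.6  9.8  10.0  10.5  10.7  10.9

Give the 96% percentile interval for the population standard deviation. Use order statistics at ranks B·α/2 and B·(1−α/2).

α = 0.04; lower rank = 50 × 0.020 = 1; upper rank = 50 × 0.980 = 49.
The 1st smallest replicate is 3.5; the 49th is 10.7.

(3.5, 10.7)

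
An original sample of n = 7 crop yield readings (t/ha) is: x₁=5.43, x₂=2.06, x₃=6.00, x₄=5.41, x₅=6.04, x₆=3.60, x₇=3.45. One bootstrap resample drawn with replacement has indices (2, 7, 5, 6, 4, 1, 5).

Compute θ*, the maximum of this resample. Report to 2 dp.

Resample values: 2.06, 3.45, 6.04, 3.60, 5.41, 5.43, 6.04.
Maximum = 6.04

θ* = 6.04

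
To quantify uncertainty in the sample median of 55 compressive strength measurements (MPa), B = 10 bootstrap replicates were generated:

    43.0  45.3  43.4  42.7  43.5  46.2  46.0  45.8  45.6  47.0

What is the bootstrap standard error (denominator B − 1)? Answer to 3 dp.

Bootstrap SE is the standard deviation of the 10 replicate medians.
Mean of replicates: (43.0 + 45.3 + 43.4 + 42.7 + 43.5 + 46.2 + 46.0 + 45.8 + 45.6 + 47.0) / 10 = 448.5000 / 10 = 44.8500
Sum of squared deviations: (−1.8500)² + (+0.4500)² + (−1.4500)² + (−2.1500)² + (−1.3500)² + (+1.3500)² + (+1.1500)² + (+0.9500)² + (+0.7500)² + (+2.1500)² = 21.4050
Variance = 21.4050 / 9 = 2.3783
SE* = √2.3783

SE* = 1.542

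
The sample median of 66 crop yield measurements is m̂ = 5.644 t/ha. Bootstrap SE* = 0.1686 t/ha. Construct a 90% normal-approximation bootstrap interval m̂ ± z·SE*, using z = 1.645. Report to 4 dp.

Margin = 1.645 × 0.1686 = 0.27735
Interval: 5.644 ± 0.27735

(5.3667, 5.9213)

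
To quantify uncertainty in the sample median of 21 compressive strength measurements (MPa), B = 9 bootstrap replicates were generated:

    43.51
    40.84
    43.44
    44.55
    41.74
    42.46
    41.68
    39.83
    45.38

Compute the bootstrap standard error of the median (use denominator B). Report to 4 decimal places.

SE* = 1.6813

Bootstrap SE is the standard deviation of the 9 replicate medians.
Mean of replicates: (43.51 + 40.84 + 43.44 + 44.55 + 41.74 + 42.46 + 41.68 + 39.83 + 45.38) / 9 = 383.43000 / 9 = 42.60333
Sum of squared deviations: (+0.90667)² + (−1.76333)² + (+0.83667)² + (+1.94667)² + (−0.86333)² + (−0.14333)² + (−0.92333)² + (−2.77333)² + (+2.77667)² = 25.44060
Variance = 25.44060 / 9 = 2.82673
SE* = √2.82673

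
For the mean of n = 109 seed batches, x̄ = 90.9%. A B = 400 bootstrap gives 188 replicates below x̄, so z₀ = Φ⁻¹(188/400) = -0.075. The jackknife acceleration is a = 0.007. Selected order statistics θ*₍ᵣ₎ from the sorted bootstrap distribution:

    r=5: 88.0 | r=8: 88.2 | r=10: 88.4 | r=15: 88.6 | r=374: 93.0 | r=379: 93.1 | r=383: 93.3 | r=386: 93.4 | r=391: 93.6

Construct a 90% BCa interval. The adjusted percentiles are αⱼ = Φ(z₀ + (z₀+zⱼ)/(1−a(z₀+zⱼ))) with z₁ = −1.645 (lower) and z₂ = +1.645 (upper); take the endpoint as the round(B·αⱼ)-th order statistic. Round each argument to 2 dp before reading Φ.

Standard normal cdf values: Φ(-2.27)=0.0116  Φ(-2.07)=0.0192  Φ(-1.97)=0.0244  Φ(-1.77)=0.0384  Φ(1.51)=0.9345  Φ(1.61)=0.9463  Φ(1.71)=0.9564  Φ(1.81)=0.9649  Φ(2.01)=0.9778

Lower: z₀ + z₁ = -0.075 + (-1.645) = -1.720; 1 − a(z₀+z₁) = 1 − (0.007)(-1.720) = 1.0120; argument = -0.075 + (-1.720)/1.0120 = -1.7745 → -1.77.
α₁ = Φ(-1.77) = 0.0384; rank = round(400 × 0.0384) = 15; θ*₍15₎ = 88.6.
Upper: z₀ + z₂ = 1.570; 1 − a(z₀+z₂) = 0.9890; argument = 1.5124 → 1.51; α₂ = 0.9345; rank = 374; θ*₍374₎ = 93.0.

(88.6, 93.0)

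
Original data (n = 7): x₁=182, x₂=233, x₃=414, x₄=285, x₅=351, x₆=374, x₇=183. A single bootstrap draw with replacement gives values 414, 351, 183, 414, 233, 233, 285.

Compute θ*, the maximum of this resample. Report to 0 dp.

θ* = 414

Maximum = 414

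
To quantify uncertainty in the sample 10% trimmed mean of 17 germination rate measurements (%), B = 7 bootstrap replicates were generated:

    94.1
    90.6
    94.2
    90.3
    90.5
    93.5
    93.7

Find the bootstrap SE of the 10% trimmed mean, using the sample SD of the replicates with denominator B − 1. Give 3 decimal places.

Bootstrap SE is the standard deviation of the 7 replicate 10% trimmed means.
Mean of replicates: (94.1 + 90.6 + 94.2 + 90.3 + 90.5 + 93.5 + 93.7) / 7 = 646.9000 / 7 = 92.4143
Sum of squared deviations: (+1.6857)² + (−1.8143)² + (+1.7857)² + (−2.1143)² + (−1.9143)² + (+1.0857)² + (+1.2857)² = 20.2886
Variance = 20.2886 / 6 = 3.3814
SE* = √3.3814

SE* = 1.839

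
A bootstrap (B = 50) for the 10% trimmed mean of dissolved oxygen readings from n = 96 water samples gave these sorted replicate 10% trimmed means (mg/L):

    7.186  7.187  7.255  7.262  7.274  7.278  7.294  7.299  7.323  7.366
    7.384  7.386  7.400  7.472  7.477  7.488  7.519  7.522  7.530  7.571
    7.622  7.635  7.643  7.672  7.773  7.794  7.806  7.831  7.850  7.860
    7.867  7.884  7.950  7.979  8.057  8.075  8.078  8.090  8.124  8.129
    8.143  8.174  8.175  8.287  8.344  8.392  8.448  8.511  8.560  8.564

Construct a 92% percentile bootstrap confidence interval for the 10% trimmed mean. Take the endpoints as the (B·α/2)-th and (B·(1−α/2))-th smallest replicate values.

α = 0.08; lower rank = 50 × 0.040 = 2; upper rank = 50 × 0.960 = 48.
The 2nd smallest replicate is 7.187; the 48th is 8.511.

(7.187, 8.511)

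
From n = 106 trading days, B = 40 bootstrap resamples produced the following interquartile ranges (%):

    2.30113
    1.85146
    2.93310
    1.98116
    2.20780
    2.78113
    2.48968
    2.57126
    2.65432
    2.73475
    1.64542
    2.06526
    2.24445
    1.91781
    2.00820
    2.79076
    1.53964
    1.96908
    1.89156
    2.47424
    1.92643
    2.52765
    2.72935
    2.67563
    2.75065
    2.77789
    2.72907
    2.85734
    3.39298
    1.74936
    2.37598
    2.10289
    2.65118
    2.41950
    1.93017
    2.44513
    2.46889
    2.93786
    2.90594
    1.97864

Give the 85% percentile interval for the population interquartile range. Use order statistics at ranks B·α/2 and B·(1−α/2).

(1.74936, 2.90594)

Sorted replicates: 1.53964, 1.64542, 1.74936, 1.85146, 1.89156, 1.91781, 1.92643, 1.93017, 1.96908, 1.97864, 1.98116, 2.00820, 2.06526, 2.10289, 2.20780, 2.24445, 2.30113, 2.37598, 2.41950, 2.44513, 2.46889, 2.47424, 2.48968, 2.52765, 2.57126, 2.65118, 2.65432, 2.67563, 2.72907, 2.72935, 2.73475, 2.75065, 2.77789, 2.78113, 2.79076, 2.85734, 2.90594, 2.93310, 2.93786, 3.39298
α = 0.15; lower rank = 40 × 0.075 = 3; upper rank = 40 × 0.925 = 37.
The 3rd smallest replicate is 1.74936; the 37th is 2.90594.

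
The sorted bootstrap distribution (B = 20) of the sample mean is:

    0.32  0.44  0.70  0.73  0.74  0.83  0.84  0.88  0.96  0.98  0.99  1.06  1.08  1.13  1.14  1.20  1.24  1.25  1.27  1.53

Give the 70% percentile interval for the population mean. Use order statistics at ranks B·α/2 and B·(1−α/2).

(0.70, 1.24)

α = 0.30; lower rank = 20 × 0.150 = 3; upper rank = 20 × 0.850 = 17.
The 3rd smallest replicate is 0.70; the 17th is 1.24.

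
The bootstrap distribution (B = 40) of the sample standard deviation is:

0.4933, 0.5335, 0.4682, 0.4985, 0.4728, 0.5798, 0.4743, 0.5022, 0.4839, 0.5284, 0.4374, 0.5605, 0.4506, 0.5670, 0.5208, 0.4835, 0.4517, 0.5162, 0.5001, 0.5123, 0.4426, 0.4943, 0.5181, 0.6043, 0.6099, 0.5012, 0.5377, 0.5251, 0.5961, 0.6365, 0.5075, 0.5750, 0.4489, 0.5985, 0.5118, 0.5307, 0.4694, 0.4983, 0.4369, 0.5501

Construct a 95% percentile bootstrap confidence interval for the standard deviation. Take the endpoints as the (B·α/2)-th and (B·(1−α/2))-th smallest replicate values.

Sorted replicates: 0.4369, 0.4374, 0.4426, 0.4489, 0.4506, 0.4517, 0.4682, 0.4694, 0.4728, 0.4743, 0.4835, 0.4839, 0.4933, 0.4943, 0.4983, 0.4985, 0.5001, 0.5012, 0.5022, 0.5075, 0.5118, 0.5123, 0.5162, 0.5181, 0.5208, 0.5251, 0.5284, 0.5307, 0.5335, 0.5377, 0.5501, 0.5605, 0.5670, 0.5750, 0.5798, 0.5961, 0.5985, 0.6043, 0.6099, 0.6365
α = 0.05; lower rank = 40 × 0.025 = 1; upper rank = 40 × 0.975 = 39.
The 1st smallest replicate is 0.4369; the 39th is 0.6099.

(0.4369, 0.6099)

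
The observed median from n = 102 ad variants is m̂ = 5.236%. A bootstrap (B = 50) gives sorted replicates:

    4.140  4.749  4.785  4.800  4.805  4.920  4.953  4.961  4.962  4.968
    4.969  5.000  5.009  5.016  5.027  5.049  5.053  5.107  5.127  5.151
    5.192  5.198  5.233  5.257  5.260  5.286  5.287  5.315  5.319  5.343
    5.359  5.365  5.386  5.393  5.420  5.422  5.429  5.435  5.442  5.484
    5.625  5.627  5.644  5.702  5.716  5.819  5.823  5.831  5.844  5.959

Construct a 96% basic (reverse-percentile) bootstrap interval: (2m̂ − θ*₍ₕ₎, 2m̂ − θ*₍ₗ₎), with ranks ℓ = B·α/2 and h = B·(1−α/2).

(4.628, 6.332)

Percentile endpoints at ranks 1 and 49: θ*₍1₎ = 4.140, θ*₍49₎ = 5.844.
Basic interval reflects these around m̂:
  lower = 2 × 5.236 − 5.844 = 4.628
  upper = 2 × 5.236 − 4.140 = 6.332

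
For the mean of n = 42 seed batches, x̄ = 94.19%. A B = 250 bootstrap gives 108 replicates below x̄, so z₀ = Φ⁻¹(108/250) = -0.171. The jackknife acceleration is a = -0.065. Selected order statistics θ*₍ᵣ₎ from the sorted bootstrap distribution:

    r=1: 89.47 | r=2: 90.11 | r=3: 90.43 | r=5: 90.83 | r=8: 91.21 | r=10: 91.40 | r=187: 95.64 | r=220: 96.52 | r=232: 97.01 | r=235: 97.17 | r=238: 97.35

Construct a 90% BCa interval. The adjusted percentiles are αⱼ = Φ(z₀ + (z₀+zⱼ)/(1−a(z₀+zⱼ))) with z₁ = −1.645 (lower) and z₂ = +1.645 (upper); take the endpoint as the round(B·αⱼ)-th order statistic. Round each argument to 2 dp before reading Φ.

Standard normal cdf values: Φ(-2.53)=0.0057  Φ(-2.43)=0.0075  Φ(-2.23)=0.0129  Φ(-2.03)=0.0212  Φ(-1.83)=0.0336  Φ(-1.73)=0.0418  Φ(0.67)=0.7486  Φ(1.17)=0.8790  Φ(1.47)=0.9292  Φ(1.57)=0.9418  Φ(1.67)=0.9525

(90.43, 96.52)

Lower: z₀ + z₁ = -0.171 + (-1.645) = -1.816; 1 − a(z₀+z₁) = 1 − (-0.065)(-1.816) = 0.8820; argument = -0.171 + (-1.816)/0.8820 = -2.2301 → -2.23.
α₁ = Φ(-2.23) = 0.0129; rank = round(250 × 0.0129) = 3; θ*₍3₎ = 90.43.
Upper: z₀ + z₂ = 1.474; 1 − a(z₀+z₂) = 1.0958; argument = 1.1741 → 1.17; α₂ = 0.8790; rank = 220; θ*₍220₎ = 96.52.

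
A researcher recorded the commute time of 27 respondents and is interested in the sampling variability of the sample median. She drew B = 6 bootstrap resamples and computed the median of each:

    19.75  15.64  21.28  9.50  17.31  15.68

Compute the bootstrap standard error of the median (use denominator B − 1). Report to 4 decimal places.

SE* = 4.1103

Bootstrap SE is the standard deviation of the 6 replicate medians.
Mean of replicates: (19.75 + 15.64 + 21.28 + 9.50 + 17.31 + 15.68) / 6 = 99.16000 / 6 = 16.52667
Sum of squared deviations: (+3.22333)² + (−0.88667)² + (+4.75333)² + (−7.02667)² + (+0.78333)² + (−0.84667)² = 84.47473
Variance = 84.47473 / 5 = 16.89495
SE* = √16.89495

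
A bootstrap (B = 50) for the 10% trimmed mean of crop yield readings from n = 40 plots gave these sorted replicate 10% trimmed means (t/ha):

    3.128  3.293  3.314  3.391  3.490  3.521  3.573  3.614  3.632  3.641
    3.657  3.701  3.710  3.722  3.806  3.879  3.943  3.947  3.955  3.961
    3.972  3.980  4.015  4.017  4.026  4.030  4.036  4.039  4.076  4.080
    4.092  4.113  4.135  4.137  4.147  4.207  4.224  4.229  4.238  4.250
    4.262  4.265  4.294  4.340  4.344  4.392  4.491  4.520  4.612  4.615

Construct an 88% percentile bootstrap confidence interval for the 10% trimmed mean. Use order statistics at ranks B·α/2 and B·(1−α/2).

(3.314, 4.491)

α = 0.12; lower rank = 50 × 0.060 = 3; upper rank = 50 × 0.940 = 47.
The 3rd smallest replicate is 3.314; the 47th is 4.491.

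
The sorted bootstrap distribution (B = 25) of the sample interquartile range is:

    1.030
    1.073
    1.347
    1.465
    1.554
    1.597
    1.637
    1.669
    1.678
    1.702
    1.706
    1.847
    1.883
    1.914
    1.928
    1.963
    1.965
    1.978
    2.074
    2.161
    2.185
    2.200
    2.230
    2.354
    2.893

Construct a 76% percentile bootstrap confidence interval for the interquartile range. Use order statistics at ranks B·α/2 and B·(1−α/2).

(1.347, 2.200)

α = 0.24; lower rank = 25 × 0.120 = 3; upper rank = 25 × 0.880 = 22.
The 3rd smallest replicate is 1.347; the 22nd is 2.200.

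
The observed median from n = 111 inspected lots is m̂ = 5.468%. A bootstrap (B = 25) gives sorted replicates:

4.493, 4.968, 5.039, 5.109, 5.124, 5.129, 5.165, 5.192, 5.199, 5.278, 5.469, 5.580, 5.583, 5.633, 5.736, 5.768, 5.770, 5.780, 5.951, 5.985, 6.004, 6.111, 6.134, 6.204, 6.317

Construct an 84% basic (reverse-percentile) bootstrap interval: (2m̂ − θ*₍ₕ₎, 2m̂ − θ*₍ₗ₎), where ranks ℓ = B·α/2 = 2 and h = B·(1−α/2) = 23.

Percentile endpoints at ranks 2 and 23: θ*₍2₎ = 4.968, θ*₍23₎ = 6.134.
Basic interval reflects these around m̂:
  lower = 2 × 5.468 − 6.134 = 4.802
  upper = 2 × 5.468 − 4.968 = 5.968

(4.802, 5.968)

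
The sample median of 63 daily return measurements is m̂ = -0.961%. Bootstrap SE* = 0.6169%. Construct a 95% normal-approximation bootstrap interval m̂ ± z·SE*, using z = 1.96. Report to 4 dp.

Margin = 1.96 × 0.6169 = 1.20912
Interval: -0.961 ± 1.20912

(-2.1701, 0.2481)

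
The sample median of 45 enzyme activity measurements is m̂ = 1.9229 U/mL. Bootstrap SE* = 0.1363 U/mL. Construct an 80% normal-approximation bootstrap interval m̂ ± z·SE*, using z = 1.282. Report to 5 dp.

Margin = 1.282 × 0.1363 = 0.174737
Interval: 1.9229 ± 0.174737

(1.74816, 2.09764)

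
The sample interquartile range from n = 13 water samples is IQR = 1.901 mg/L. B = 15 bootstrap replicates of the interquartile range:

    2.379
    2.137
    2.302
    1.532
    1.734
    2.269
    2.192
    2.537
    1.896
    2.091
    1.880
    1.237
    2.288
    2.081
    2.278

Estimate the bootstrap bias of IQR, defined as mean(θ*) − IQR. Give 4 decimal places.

mean(θ*) = (2.379 + 2.137 + 2.302 + 1.532 + 1.734 + 2.269 + 2.192 + 2.537 + 1.896 + 2.091 + 1.880 + 1.237 + 2.288 + 2.081 + 2.278) / 15 = 2.05553
bias = 2.05553 − 1.901

bias = +0.1545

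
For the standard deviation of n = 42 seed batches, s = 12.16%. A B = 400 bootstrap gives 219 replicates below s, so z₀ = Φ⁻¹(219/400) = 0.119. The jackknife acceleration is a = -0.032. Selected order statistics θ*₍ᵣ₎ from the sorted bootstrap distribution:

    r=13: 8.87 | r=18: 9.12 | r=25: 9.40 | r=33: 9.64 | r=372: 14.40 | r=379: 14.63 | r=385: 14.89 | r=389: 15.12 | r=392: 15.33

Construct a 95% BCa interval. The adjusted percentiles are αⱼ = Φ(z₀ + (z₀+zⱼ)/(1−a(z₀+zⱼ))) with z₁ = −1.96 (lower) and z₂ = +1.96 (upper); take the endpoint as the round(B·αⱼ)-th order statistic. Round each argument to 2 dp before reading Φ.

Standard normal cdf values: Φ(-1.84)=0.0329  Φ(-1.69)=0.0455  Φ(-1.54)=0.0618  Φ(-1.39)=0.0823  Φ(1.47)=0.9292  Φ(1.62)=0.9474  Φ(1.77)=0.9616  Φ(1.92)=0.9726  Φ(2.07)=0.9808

Lower: z₀ + z₁ = 0.119 + (-1.960) = -1.841; 1 − a(z₀+z₁) = 1 − (-0.032)(-1.841) = 0.9411; argument = 0.119 + (-1.841)/0.9411 = -1.8372 → -1.84.
α₁ = Φ(-1.84) = 0.0329; rank = round(400 × 0.0329) = 13; θ*₍13₎ = 8.87.
Upper: z₀ + z₂ = 2.079; 1 − a(z₀+z₂) = 1.0665; argument = 2.0683 → 2.07; α₂ = 0.9808; rank = 392; θ*₍392₎ = 15.33.

(8.87, 15.33)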